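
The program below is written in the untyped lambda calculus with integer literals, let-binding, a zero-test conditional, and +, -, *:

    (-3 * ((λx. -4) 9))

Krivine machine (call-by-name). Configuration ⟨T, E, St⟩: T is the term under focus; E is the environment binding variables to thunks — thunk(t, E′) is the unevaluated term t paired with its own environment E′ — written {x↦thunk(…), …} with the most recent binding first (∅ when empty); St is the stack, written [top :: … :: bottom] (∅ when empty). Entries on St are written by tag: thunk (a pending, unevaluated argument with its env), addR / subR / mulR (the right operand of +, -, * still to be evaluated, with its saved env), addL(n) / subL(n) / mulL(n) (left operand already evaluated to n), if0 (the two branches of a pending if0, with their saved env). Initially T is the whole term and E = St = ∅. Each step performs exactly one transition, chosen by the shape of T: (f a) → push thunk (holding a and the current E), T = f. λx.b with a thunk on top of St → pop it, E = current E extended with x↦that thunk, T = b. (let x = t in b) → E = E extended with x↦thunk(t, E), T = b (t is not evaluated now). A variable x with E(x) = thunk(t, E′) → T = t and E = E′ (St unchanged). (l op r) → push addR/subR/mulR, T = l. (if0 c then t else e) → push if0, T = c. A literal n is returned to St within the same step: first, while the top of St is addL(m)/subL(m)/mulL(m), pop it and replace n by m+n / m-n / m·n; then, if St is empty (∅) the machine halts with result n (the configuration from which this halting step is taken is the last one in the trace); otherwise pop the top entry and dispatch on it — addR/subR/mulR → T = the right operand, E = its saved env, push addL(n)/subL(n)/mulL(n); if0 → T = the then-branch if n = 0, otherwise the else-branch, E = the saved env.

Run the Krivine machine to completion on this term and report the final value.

0. [T=(-3 * ((λx. -4) 9)) | E=∅ | St=∅]
1. [T=-3 | E=∅ | St=[mulR]]
2. [T=((λx. -4) 9) | E=∅ | St=[mulL(-3)]]
3. [T=(λx. -4) | E=∅ | St=[thunk :: mulL(-3)]]
4. [T=-4 | E={x↦thunk(9, ∅)} | St=[mulL(-3)]]
→ final value 12

Answer: 12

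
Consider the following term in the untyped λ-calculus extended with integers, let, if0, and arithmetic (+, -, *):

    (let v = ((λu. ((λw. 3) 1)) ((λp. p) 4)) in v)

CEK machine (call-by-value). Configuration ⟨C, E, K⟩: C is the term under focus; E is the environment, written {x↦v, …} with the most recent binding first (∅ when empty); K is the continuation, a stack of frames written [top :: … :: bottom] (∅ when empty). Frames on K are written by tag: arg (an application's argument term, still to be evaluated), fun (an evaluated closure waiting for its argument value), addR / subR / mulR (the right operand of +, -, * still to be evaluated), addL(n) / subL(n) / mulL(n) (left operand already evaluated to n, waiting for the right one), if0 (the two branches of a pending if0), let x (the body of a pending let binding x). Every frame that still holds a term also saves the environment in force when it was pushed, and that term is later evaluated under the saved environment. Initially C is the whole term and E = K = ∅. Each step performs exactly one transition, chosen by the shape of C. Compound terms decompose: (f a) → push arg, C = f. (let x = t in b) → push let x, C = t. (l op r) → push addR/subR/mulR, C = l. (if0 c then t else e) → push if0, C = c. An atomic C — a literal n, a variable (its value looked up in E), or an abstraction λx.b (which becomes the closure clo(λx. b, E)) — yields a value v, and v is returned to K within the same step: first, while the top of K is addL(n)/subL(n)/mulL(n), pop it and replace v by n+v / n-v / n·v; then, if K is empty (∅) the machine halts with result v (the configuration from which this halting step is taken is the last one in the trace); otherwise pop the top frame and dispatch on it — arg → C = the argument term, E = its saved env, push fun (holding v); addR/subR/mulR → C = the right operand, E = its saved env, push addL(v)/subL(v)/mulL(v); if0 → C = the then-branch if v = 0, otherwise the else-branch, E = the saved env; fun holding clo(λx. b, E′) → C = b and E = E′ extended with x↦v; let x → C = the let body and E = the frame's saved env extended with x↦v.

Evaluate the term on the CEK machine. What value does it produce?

Answer: 3

Derivation:
0. <C=(let v = ((λu. ((λw. 3) 1)) ((λp. p) 4)) in v), E=∅, K=∅>
1. <C=((λu. ((λw. 3) 1)) ((λp. p) 4)), E=∅, K=[let v]>
2. <C=(λu. ((λw. 3) 1)), E=∅, K=[arg :: let v]>
3. <C=((λp. p) 4), E=∅, K=[fun :: let v]>
4. <C=(λp. p), E=∅, K=[arg :: fun :: let v]>
5. <C=4, E=∅, K=[fun :: fun :: let v]>
6. <C=p, E={p↦4}, K=[fun :: let v]>
7. <C=((λw. 3) 1), E={u↦4}, K=[let v]>
8. <C=(λw. 3), E={u↦4}, K=[arg :: let v]>
9. <C=1, E={u↦4}, K=[fun :: let v]>
10. <C=3, E={w↦1, u↦4}, K=[let v]>
11. <C=v, E={v↦3}, K=∅>
→ final value 3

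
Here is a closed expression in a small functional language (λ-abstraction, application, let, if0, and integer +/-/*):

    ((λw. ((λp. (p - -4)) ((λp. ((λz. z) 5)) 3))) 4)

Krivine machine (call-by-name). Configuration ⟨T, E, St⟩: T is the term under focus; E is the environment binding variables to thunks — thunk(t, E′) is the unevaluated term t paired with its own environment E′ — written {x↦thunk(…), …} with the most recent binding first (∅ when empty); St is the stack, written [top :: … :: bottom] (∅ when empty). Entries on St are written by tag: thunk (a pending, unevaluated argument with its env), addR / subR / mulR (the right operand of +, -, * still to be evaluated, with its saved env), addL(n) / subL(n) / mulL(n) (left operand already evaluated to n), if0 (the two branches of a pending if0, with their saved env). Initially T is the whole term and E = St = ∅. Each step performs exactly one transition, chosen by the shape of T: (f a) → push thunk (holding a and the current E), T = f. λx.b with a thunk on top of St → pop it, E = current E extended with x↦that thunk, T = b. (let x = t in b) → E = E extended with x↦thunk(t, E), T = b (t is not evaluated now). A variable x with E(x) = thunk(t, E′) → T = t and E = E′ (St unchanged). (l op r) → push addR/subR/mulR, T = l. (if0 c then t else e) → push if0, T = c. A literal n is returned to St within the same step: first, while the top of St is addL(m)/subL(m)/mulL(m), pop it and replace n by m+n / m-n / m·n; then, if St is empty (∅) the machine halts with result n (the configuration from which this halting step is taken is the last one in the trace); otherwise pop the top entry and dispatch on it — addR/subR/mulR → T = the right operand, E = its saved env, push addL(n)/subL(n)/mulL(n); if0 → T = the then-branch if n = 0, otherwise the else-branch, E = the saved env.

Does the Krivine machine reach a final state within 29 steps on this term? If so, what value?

step 0: <T=((λw. ((λp. (p - -4)) ((λp. ((λz. z) 5)) 3))) 4), E=∅, St=∅>
step 1: <T=(λw. ((λp. (p - -4)) ((λp. ((λz. z) 5)) 3))), E=∅, St=[thunk]>
step 2: <T=((λp. (p - -4)) ((λp. ((λz. z) 5)) 3)), E={w↦thunk(4, ∅)}, St=∅>
step 3: <T=(λp. (p - -4)), E={w↦thunk(4, ∅)}, St=[thunk]>
step 4: <T=(p - -4), E={p↦thunk(((λp. ((λz. z) 5)) 3), {w↦thunk(4, ∅)}), w↦thunk(4, ∅)}, St=∅>
step 5: <T=p, E={p↦thunk(((λp. ((λz. z) 5)) 3), {w↦thunk(4, ∅)}), w↦thunk(4, ∅)}, St=[subR]>
step 6: <T=((λp. ((λz. z) 5)) 3), E={w↦thunk(4, ∅)}, St=[subR]>
step 7: <T=(λp. ((λz. z) 5)), E={w↦thunk(4, ∅)}, St=[thunk :: subR]>
step 8: <T=((λz. z) 5), E={p↦thunk(3, {w↦thunk(4, ∅)}), w↦thunk(4, ∅)}, St=[subR]>
step 9: <T=(λz. z), E={p↦thunk(3, {w↦thunk(4, ∅)}), w↦thunk(4, ∅)}, St=[thunk :: subR]>
step 10: <T=z, E={z↦thunk(5, {p↦thunk(3, {w↦thunk(4, ∅)}), w↦thunk(4, ∅)}), p↦thunk(3, {w↦thunk(4, ∅)}), w↦thunk(4, ∅)}, St=[subR]>
step 11: <T=5, E={p↦thunk(3, {w↦thunk(4, ∅)}), w↦thunk(4, ∅)}, St=[subR]>
step 12: <T=-4, E={p↦thunk(((λp. ((λz. z) 5)) 3), {w↦thunk(4, ∅)}), w↦thunk(4, ∅)}, St=[subL(5)]>
→ final value 9

Answer: 9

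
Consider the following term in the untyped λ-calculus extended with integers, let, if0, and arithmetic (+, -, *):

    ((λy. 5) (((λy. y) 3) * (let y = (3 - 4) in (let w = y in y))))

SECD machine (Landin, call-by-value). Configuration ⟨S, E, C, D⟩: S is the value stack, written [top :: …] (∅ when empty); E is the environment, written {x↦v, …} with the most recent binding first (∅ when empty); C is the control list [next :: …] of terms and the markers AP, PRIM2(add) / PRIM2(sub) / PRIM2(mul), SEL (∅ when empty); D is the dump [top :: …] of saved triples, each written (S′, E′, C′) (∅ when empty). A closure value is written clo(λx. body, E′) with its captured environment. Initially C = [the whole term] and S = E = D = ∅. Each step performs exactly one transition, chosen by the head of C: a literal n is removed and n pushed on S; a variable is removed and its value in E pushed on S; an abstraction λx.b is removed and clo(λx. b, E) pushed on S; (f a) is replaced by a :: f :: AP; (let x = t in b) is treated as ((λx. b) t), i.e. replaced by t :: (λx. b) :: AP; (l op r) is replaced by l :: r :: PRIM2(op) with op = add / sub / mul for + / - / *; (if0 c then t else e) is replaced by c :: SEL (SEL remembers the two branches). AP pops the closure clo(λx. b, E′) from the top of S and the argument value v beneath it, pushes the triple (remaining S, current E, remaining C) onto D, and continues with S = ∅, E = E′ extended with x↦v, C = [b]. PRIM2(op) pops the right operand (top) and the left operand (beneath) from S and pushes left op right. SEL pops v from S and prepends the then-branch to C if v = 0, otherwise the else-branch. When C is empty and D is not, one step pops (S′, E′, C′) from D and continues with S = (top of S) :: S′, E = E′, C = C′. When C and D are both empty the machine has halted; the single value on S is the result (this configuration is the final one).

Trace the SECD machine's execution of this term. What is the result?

Answer: 5

Machine steps:
t=0: <S=∅, E=∅, C=[((λy. 5) (((λy. y) 3) * (let y = (3 - 4) in (let w = y in y))))], D=∅>
t=1: <S=∅, E=∅, C=[(((λy. y) 3) * (let y = (3 - 4) in (let w = y in y))) :: (λy. 5) :: AP], D=∅>
t=2: <S=∅, E=∅, C=[((λy. y) 3) :: (let y = (3 - 4) in (let w = y in y)) :: PRIM2(mul) :: (λy. 5) :: AP], D=∅>
t=3: <S=∅, E=∅, C=[3 :: (λy. y) :: AP :: (let y = (3 - 4) in (let w = y in y)) :: PRIM2(mul) :: (λy. 5) :: AP], D=∅>
t=4: <S=[3], E=∅, C=[(λy. y) :: AP :: (let y = (3 - 4) in (let w = y in y)) :: PRIM2(mul) :: (λy. 5) :: AP], D=∅>
t=5: <S=[clo(λy. y, ∅) :: 3], E=∅, C=[AP :: (let y = (3 - 4) in (let w = y in y)) :: PRIM2(mul) :: (λy. 5) :: AP], D=∅>
t=6: <S=∅, E={y↦3}, C=[y], D=[(∅, ∅, [(let y = (3 - 4) in (let w = y in y)) :: PRIM2(mul) :: (λy. 5) :: AP])]>
t=7: <S=[3], E={y↦3}, C=∅, D=[(∅, ∅, [(let y = (3 - 4) in (let w = y in y)) :: PRIM2(mul) :: (λy. 5) :: AP])]>
t=8: <S=[3], E=∅, C=[(let y = (3 - 4) in (let w = y in y)) :: PRIM2(mul) :: (λy. 5) :: AP], D=∅>
t=9: <S=[3], E=∅, C=[(3 - 4) :: (λy. (let w = y in y)) :: AP :: PRIM2(mul) :: (λy. 5) :: AP], D=∅>
t=10: <S=[3], E=∅, C=[3 :: 4 :: PRIM2(sub) :: (λy. (let w = y in y)) :: AP :: PRIM2(mul) :: (λy. 5) :: AP], D=∅>
t=11: <S=[3 :: 3], E=∅, C=[4 :: PRIM2(sub) :: (λy. (let w = y in y)) :: AP :: PRIM2(mul) :: (λy. 5) :: AP], D=∅>
t=12: <S=[4 :: 3 :: 3], E=∅, C=[PRIM2(sub) :: (λy. (let w = y in y)) :: AP :: PRIM2(mul) :: (λy. 5) :: AP], D=∅>
t=13: <S=[-1 :: 3], E=∅, C=[(λy. (let w = y in y)) :: AP :: PRIM2(mul) :: (λy. 5) :: AP], D=∅>
t=14: <S=[clo(λy. (let w = y in y), ∅) :: -1 :: 3], E=∅, C=[AP :: PRIM2(mul) :: (λy. 5) :: AP], D=∅>
t=15: <S=∅, E={y↦-1}, C=[(let w = y in y)], D=[([3], ∅, [PRIM2(mul) :: (λy. 5) :: AP])]>
t=16: <S=∅, E={y↦-1}, C=[y :: (λw. y) :: AP], D=[([3], ∅, [PRIM2(mul) :: (λy. 5) :: AP])]>
t=17: <S=[-1], E={y↦-1}, C=[(λw. y) :: AP], D=[([3], ∅, [PRIM2(mul) :: (λy. 5) :: AP])]>
t=18: <S=[clo(λw. y, {y↦-1}) :: -1], E={y↦-1}, C=[AP], D=[([3], ∅, [PRIM2(mul) :: (λy. 5) :: AP])]>
t=19: <S=∅, E={w↦-1, y↦-1}, C=[y], D=[(∅, {y↦-1}, ∅) :: ([3], ∅, [PRIM2(mul) :: (λy. 5) :: AP])]>
t=20: <S=[-1], E={w↦-1, y↦-1}, C=∅, D=[(∅, {y↦-1}, ∅) :: ([3], ∅, [PRIM2(mul) :: (λy. 5) :: AP])]>
t=21: <S=[-1], E={y↦-1}, C=∅, D=[([3], ∅, [PRIM2(mul) :: (λy. 5) :: AP])]>
t=22: <S=[-1 :: 3], E=∅, C=[PRIM2(mul) :: (λy. 5) :: AP], D=∅>
t=23: <S=[-3], E=∅, C=[(λy. 5) :: AP], D=∅>
t=24: <S=[clo(λy. 5, ∅) :: -3], E=∅, C=[AP], D=∅>
t=25: <S=∅, E={y↦-3}, C=[5], D=[(∅, ∅, ∅)]>
t=26: <S=[5], E={y↦-3}, C=∅, D=[(∅, ∅, ∅)]>
t=27: <S=[5], E=∅, C=∅, D=∅>
→ final value 5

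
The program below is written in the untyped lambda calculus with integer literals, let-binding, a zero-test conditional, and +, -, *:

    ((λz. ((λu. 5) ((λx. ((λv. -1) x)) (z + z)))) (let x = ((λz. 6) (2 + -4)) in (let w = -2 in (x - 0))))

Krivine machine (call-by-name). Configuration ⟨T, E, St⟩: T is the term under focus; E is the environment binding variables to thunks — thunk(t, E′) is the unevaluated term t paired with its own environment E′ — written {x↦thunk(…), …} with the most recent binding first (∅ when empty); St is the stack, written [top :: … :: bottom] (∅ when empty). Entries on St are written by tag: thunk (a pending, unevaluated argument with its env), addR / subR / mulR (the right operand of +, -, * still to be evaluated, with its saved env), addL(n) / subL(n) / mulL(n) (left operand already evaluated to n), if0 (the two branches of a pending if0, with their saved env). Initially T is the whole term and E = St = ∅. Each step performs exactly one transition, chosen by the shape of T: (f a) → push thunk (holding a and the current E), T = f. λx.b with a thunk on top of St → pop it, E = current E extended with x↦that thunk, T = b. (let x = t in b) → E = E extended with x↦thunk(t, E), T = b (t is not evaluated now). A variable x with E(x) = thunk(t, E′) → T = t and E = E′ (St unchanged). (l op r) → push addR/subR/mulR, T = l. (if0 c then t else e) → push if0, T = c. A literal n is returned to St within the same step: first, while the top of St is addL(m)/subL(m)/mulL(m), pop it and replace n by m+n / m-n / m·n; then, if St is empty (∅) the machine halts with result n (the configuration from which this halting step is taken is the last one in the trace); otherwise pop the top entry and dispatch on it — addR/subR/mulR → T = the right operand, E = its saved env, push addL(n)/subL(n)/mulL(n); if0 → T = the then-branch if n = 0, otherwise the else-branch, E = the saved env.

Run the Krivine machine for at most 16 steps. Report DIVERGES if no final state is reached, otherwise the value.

step 0: ⟨T=((λz. ((λu. 5) ((λx. ((λv. -1) x)) (z + z)))) (let x = ((λz. 6) (2 + -4)) in (let w = -2 in (x - 0)))); E=∅; St=∅⟩
step 1: ⟨T=(λz. ((λu. 5) ((λx. ((λv. -1) x)) (z + z)))); E=∅; St=[thunk]⟩
step 2: ⟨T=((λu. 5) ((λx. ((λv. -1) x)) (z + z))); E={z↦thunk((let x = ((λz. 6) (2 + -4)) in (let w = -2 in (x - 0))), ∅)}; St=∅⟩
step 3: ⟨T=(λu. 5); E={z↦thunk((let x = ((λz. 6) (2 + -4)) in (let w = -2 in (x - 0))), ∅)}; St=[thunk]⟩
step 4: ⟨T=5; E={u↦thunk(((λx. ((λv. -1) x)) (z + z)), {z↦thunk((let x = ((λz. 6) (2 + -4)) in (let w = -2 in (x - 0))), ∅)}), z↦thunk((let x = ((λz. 6) (2 + -4)) in (let w = -2 in (x - 0))), ∅)}; St=∅⟩
→ final value 5

Answer: 5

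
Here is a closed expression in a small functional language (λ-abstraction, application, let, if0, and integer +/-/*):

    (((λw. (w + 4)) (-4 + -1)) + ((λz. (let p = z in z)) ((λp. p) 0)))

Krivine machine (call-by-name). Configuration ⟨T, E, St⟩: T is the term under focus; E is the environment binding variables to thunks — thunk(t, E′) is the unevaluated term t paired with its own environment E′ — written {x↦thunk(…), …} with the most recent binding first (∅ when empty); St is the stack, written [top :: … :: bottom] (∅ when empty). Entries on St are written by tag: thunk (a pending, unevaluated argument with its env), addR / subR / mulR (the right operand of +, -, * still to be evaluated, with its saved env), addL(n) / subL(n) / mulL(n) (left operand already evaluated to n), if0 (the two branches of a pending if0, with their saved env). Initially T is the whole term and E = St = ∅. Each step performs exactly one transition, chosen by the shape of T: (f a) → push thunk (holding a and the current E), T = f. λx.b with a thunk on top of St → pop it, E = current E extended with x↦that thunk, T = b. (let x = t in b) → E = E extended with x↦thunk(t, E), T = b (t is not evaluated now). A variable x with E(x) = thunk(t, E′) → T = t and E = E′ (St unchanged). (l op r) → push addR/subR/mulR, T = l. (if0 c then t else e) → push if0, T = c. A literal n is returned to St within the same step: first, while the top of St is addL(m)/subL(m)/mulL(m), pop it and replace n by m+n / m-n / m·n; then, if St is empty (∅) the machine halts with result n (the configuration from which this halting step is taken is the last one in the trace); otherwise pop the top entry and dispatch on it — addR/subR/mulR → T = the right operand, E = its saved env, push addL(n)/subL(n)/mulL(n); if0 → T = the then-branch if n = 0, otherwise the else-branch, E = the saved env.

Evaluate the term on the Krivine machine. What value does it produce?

t=0: [T=(((λw. (w + 4)) (-4 + -1)) + ((λz. (let p = z in z)) ((λp. p) 0))) | E=∅ | St=∅]
t=1: [T=((λw. (w + 4)) (-4 + -1)) | E=∅ | St=[addR]]
t=2: [T=(λw. (w + 4)) | E=∅ | St=[thunk :: addR]]
t=3: [T=(w + 4) | E={w↦thunk((-4 + -1), ∅)} | St=[addR]]
t=4: [T=w | E={w↦thunk((-4 + -1), ∅)} | St=[addR :: addR]]
t=5: [T=(-4 + -1) | E=∅ | St=[addR :: addR]]
t=6: [T=-4 | E=∅ | St=[addR :: addR :: addR]]
t=7: [T=-1 | E=∅ | St=[addL(-4) :: addR :: addR]]
t=8: [T=4 | E={w↦thunk((-4 + -1), ∅)} | St=[addL(-5) :: addR]]
t=9: [T=((λz. (let p = z in z)) ((λp. p) 0)) | E=∅ | St=[addL(-1)]]
t=10: [T=(λz. (let p = z in z)) | E=∅ | St=[thunk :: addL(-1)]]
t=11: [T=(let p = z in z) | E={z↦thunk(((λp. p) 0), ∅)} | St=[addL(-1)]]
t=12: [T=z | E={p↦thunk(z, {z↦thunk(((λp. p) 0), ∅)}), z↦thunk(((λp. p) 0), ∅)} | St=[addL(-1)]]
t=13: [T=((λp. p) 0) | E=∅ | St=[addL(-1)]]
t=14: [T=(λp. p) | E=∅ | St=[thunk :: addL(-1)]]
t=15: [T=p | E={p↦thunk(0, ∅)} | St=[addL(-1)]]
t=16: [T=0 | E=∅ | St=[addL(-1)]]
→ final value -1

Answer: -1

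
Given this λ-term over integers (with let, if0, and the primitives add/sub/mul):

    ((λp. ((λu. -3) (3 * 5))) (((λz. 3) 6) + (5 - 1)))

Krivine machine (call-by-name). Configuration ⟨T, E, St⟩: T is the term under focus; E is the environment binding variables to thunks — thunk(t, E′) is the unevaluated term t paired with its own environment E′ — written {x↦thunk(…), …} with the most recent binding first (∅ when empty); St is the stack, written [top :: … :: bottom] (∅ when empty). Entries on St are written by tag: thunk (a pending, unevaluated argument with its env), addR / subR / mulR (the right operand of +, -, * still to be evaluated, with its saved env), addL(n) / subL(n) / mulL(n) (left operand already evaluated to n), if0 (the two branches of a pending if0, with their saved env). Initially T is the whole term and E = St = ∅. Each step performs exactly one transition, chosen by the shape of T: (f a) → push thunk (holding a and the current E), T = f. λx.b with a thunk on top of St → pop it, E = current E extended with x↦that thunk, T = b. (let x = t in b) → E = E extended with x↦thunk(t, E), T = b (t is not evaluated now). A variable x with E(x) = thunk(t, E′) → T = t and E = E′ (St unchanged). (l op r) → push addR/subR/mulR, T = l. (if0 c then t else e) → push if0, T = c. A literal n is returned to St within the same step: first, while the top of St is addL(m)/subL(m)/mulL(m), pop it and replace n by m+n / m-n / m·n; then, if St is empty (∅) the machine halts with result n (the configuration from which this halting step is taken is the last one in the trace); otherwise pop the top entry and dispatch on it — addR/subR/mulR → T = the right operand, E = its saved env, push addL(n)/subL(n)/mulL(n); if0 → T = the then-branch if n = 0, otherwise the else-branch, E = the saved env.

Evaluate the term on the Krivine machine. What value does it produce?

Answer: -3

Execution trace:
0. ⟨T=((λp. ((λu. -3) (3 * 5))) (((λz. 3) 6) + (5 - 1))); E=∅; St=∅⟩
1. ⟨T=(λp. ((λu. -3) (3 * 5))); E=∅; St=[thunk]⟩
2. ⟨T=((λu. -3) (3 * 5)); E={p↦thunk((((λz. 3) 6) + (5 - 1)), ∅)}; St=∅⟩
3. ⟨T=(λu. -3); E={p↦thunk((((λz. 3) 6) + (5 - 1)), ∅)}; St=[thunk]⟩
4. ⟨T=-3; E={u↦thunk((3 * 5), {p↦thunk((((λz. 3) 6) + (5 - 1)), ∅)}), p↦thunk((((λz. 3) 6) + (5 - 1)), ∅)}; St=∅⟩
→ final value -3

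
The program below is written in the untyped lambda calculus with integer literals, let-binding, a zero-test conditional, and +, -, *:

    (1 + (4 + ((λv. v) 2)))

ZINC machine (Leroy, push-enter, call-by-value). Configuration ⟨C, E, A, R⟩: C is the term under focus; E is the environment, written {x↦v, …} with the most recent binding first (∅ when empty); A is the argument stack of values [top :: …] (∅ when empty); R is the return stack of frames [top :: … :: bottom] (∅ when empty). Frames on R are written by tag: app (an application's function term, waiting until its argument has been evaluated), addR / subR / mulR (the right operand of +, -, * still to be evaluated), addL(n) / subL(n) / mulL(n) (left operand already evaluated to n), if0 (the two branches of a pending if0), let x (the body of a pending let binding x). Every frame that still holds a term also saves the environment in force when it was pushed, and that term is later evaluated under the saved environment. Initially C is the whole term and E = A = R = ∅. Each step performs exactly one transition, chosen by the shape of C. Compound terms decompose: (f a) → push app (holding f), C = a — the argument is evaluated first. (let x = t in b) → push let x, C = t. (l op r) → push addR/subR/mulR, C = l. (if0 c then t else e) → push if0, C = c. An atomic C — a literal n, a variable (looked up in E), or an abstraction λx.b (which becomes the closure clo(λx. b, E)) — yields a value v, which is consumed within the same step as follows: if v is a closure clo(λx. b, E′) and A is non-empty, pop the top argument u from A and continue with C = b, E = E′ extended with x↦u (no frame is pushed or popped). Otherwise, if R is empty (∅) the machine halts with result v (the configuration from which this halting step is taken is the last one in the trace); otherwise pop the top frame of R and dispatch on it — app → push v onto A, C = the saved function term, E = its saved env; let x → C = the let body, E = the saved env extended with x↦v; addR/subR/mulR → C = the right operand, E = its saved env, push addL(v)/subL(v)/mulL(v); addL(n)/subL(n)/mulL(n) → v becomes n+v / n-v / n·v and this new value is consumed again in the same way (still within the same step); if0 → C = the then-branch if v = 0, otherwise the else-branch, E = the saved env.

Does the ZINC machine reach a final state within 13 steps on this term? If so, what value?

Answer: 7

Derivation:
0. <C=(1 + (4 + ((λv. v) 2))), E=∅, A=∅, R=∅>
1. <C=1, E=∅, A=∅, R=[addR]>
2. <C=(4 + ((λv. v) 2)), E=∅, A=∅, R=[addL(1)]>
3. <C=4, E=∅, A=∅, R=[addR :: addL(1)]>
4. <C=((λv. v) 2), E=∅, A=∅, R=[addL(4) :: addL(1)]>
5. <C=2, E=∅, A=∅, R=[app :: addL(4) :: addL(1)]>
6. <C=(λv. v), E=∅, A=[2], R=[addL(4) :: addL(1)]>
7. <C=v, E={v↦2}, A=∅, R=[addL(4) :: addL(1)]>
→ final value 7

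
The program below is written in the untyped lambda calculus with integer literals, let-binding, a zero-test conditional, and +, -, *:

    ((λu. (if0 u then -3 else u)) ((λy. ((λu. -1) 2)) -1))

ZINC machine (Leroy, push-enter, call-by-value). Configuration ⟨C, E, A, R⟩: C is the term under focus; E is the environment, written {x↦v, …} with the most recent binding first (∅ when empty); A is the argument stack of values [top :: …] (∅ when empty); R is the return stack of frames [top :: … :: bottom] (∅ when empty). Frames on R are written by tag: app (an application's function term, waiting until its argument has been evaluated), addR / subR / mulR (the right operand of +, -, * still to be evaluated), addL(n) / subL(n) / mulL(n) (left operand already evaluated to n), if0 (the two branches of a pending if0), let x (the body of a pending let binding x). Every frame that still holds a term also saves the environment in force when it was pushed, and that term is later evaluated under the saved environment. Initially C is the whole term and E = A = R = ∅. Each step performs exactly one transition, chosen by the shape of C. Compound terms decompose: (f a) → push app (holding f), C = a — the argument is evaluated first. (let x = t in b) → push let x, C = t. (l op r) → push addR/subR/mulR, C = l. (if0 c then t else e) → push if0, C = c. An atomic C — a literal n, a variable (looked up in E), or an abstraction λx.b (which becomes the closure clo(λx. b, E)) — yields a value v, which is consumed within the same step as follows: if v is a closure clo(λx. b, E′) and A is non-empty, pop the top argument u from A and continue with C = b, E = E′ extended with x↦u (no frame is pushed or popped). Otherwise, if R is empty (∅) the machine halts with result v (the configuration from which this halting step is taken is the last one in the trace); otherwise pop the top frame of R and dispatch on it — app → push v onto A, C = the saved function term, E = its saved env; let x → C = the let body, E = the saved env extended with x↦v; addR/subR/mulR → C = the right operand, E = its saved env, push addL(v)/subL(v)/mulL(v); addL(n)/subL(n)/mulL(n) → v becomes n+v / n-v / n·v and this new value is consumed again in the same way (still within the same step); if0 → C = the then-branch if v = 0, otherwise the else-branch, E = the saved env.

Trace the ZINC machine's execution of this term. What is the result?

Answer: -1

Execution trace:
[0] <C=((λu. (if0 u then -3 else u)) ((λy. ((λu. -1) 2)) -1)), E=∅, A=∅, R=∅>
[1] <C=((λy. ((λu. -1) 2)) -1), E=∅, A=∅, R=[app]>
[2] <C=-1, E=∅, A=∅, R=[app :: app]>
[3] <C=(λy. ((λu. -1) 2)), E=∅, A=[-1], R=[app]>
[4] <C=((λu. -1) 2), E={y↦-1}, A=∅, R=[app]>
[5] <C=2, E={y↦-1}, A=∅, R=[app :: app]>
[6] <C=(λu. -1), E={y↦-1}, A=[2], R=[app]>
[7] <C=-1, E={u↦2, y↦-1}, A=∅, R=[app]>
[8] <C=(λu. (if0 u then -3 else u)), E=∅, A=[-1], R=∅>
[9] <C=(if0 u then -3 else u), E={u↦-1}, A=∅, R=∅>
[10] <C=u, E={u↦-1}, A=∅, R=[if0]>
[11] <C=u, E={u↦-1}, A=∅, R=∅>
→ final value -1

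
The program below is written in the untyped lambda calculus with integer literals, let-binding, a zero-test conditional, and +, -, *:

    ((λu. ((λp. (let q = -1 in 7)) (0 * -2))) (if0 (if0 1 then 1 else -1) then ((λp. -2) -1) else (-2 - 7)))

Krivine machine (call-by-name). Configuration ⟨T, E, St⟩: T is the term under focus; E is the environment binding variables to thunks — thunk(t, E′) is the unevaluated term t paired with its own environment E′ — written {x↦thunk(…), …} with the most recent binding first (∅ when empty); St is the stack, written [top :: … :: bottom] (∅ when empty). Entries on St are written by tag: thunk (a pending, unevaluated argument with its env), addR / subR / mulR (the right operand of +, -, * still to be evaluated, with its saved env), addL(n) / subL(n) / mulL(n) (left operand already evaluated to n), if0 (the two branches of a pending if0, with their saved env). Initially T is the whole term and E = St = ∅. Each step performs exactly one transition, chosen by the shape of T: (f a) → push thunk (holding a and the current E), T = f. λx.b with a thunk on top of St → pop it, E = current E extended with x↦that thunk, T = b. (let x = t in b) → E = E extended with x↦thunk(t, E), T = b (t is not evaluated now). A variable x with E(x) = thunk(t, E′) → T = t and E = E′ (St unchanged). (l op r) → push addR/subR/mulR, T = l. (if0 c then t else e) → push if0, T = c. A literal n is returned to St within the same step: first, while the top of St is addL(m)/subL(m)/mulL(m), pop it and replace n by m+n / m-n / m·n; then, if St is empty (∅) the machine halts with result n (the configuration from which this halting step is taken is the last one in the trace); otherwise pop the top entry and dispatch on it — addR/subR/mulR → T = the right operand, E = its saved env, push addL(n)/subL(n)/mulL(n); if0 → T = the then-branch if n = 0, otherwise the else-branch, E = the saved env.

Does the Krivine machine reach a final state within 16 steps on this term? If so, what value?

t=0: <T=((λu. ((λp. (let q = -1 in 7)) (0 * -2))) (if0 (if0 1 then 1 else -1) then ((λp. -2) -1) else (-2 - 7))), E=∅, St=∅>
t=1: <T=(λu. ((λp. (let q = -1 in 7)) (0 * -2))), E=∅, St=[thunk]>
t=2: <T=((λp. (let q = -1 in 7)) (0 * -2)), E={u↦thunk((if0 (if0 1 then 1 else -1) then ((λp. -2) -1) else (-2 - 7)), ∅)}, St=∅>
t=3: <T=(λp. (let q = -1 in 7)), E={u↦thunk((if0 (if0 1 then 1 else -1) then ((λp. -2) -1) else (-2 - 7)), ∅)}, St=[thunk]>
t=4: <T=(let q = -1 in 7), E={p↦thunk((0 * -2), {u↦thunk((if0 (if0 1 then 1 else -1) then ((λp. -2) -1) else (-2 - 7)), ∅)}), u↦thunk((if0 (if0 1 then 1 else -1) then ((λp. -2) -1) else (-2 - 7)), ∅)}, St=∅>
t=5: <T=7, E={q↦thunk(-1, {p↦thunk((0 * -2), {u↦thunk((if0 (if0 1 then 1 else -1) then ((λp. -2) -1) else (-2 - 7)), ∅)}), u↦thunk((if0 (if0 1 then 1 else -1) then ((λp. -2) -1) else (-2 - 7)), ∅)}), p↦thunk((0 * -2), {u↦thunk((if0 (if0 1 then 1 else -1) then ((λp. -2) -1) else (-2 - 7)), ∅)}), u↦thunk((if0 (if0 1 then 1 else -1) then ((λp. -2) -1) else (-2 - 7)), ∅)}, St=∅>
→ final value 7

Answer: 7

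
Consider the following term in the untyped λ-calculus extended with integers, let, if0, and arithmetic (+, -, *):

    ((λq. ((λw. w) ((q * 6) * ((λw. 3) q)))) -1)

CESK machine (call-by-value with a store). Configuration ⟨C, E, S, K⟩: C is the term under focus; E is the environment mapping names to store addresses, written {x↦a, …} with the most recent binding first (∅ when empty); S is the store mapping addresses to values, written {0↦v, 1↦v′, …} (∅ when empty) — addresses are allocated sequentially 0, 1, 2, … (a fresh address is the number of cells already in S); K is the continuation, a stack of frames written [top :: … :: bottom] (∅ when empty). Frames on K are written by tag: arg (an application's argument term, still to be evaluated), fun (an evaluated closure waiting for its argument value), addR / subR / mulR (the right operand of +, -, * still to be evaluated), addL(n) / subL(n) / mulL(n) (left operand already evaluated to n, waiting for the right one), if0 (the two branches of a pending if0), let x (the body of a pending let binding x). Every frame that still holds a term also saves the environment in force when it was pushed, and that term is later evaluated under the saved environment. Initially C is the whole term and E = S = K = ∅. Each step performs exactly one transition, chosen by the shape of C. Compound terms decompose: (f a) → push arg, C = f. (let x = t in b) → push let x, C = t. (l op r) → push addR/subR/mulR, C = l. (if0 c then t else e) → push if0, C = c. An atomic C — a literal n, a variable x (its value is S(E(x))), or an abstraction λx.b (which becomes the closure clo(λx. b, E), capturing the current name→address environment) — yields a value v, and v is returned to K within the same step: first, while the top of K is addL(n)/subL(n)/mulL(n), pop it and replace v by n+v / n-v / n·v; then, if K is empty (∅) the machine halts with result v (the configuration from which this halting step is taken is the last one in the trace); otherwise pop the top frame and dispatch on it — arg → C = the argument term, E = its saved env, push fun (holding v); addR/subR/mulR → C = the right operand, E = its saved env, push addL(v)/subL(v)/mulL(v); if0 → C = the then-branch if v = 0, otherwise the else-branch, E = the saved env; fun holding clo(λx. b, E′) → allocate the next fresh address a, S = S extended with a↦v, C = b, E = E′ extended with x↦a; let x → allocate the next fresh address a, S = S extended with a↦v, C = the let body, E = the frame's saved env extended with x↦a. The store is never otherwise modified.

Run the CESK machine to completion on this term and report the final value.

Answer: -18

Derivation:
step 0: <C=((λq. ((λw. w) ((q * 6) * ((λw. 3) q)))) -1), E=∅, S=∅, K=∅>
step 1: <C=(λq. ((λw. w) ((q * 6) * ((λw. 3) q)))), E=∅, S=∅, K=[arg]>
step 2: <C=-1, E=∅, S=∅, K=[fun]>
step 3: <C=((λw. w) ((q * 6) * ((λw. 3) q))), E={q↦0}, S={0↦-1}, K=∅>
step 4: <C=(λw. w), E={q↦0}, S={0↦-1}, K=[arg]>
step 5: <C=((q * 6) * ((λw. 3) q)), E={q↦0}, S={0↦-1}, K=[fun]>
step 6: <C=(q * 6), E={q↦0}, S={0↦-1}, K=[mulR :: fun]>
step 7: <C=q, E={q↦0}, S={0↦-1}, K=[mulR :: mulR :: fun]>
step 8: <C=6, E={q↦0}, S={0↦-1}, K=[mulL(-1) :: mulR :: fun]>
step 9: <C=((λw. 3) q), E={q↦0}, S={0↦-1}, K=[mulL(-6) :: fun]>
step 10: <C=(λw. 3), E={q↦0}, S={0↦-1}, K=[arg :: mulL(-6) :: fun]>
step 11: <C=q, E={q↦0}, S={0↦-1}, K=[fun :: mulL(-6) :: fun]>
step 12: <C=3, E={w↦1, q↦0}, S={0↦-1, 1↦-1}, K=[mulL(-6) :: fun]>
step 13: <C=w, E={w↦2, q↦0}, S={0↦-1, 1↦-1, 2↦-18}, K=∅>
→ final value -18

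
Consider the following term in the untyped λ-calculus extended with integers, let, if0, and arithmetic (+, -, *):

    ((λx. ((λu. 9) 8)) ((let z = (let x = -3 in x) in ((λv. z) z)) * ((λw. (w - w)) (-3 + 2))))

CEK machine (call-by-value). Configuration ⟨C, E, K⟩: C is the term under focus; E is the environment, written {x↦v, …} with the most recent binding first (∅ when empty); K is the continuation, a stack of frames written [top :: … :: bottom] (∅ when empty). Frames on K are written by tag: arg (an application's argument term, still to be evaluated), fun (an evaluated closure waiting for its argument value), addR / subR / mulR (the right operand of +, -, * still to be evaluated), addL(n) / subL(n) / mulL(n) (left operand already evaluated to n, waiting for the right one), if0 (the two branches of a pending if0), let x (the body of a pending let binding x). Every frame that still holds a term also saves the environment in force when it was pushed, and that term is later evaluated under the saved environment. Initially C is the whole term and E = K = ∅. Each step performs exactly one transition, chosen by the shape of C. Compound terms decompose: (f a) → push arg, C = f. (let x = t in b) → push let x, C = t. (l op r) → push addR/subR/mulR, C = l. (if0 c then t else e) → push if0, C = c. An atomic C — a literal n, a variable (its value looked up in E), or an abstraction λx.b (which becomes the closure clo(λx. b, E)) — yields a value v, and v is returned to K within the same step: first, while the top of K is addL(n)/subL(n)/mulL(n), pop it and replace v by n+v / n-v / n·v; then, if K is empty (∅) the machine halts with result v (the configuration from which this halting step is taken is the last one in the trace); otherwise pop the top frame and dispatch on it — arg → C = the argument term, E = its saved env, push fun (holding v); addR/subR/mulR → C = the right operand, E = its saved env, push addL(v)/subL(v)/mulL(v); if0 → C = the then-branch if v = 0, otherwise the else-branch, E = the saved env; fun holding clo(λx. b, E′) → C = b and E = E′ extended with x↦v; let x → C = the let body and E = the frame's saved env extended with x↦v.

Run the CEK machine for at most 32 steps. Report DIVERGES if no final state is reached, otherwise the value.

Answer: 9

Derivation:
step 0: ⟨C=((λx. ((λu. 9) 8)) ((let z = (let x = -3 in x) in ((λv. z) z)) * ((λw. (w - w)) (-3 + 2)))); E=∅; K=∅⟩
step 1: ⟨C=(λx. ((λu. 9) 8)); E=∅; K=[arg]⟩
step 2: ⟨C=((let z = (let x = -3 in x) in ((λv. z) z)) * ((λw. (w - w)) (-3 + 2))); E=∅; K=[fun]⟩
step 3: ⟨C=(let z = (let x = -3 in x) in ((λv. z) z)); E=∅; K=[mulR :: fun]⟩
step 4: ⟨C=(let x = -3 in x); E=∅; K=[let z :: mulR :: fun]⟩
step 5: ⟨C=-3; E=∅; K=[let x :: let z :: mulR :: fun]⟩
step 6: ⟨C=x; E={x↦-3}; K=[let z :: mulR :: fun]⟩
step 7: ⟨C=((λv. z) z); E={z↦-3}; K=[mulR :: fun]⟩
step 8: ⟨C=(λv. z); E={z↦-3}; K=[arg :: mulR :: fun]⟩
step 9: ⟨C=z; E={z↦-3}; K=[fun :: mulR :: fun]⟩
step 10: ⟨C=z; E={v↦-3, z↦-3}; K=[mulR :: fun]⟩
step 11: ⟨C=((λw. (w - w)) (-3 + 2)); E=∅; K=[mulL(-3) :: fun]⟩
step 12: ⟨C=(λw. (w - w)); E=∅; K=[arg :: mulL(-3) :: fun]⟩
step 13: ⟨C=(-3 + 2); E=∅; K=[fun :: mulL(-3) :: fun]⟩
step 14: ⟨C=-3; E=∅; K=[addR :: fun :: mulL(-3) :: fun]⟩
step 15: ⟨C=2; E=∅; K=[addL(-3) :: fun :: mulL(-3) :: fun]⟩
step 16: ⟨C=(w - w); E={w↦-1}; K=[mulL(-3) :: fun]⟩
step 17: ⟨C=w; E={w↦-1}; K=[subR :: mulL(-3) :: fun]⟩
step 18: ⟨C=w; E={w↦-1}; K=[subL(-1) :: mulL(-3) :: fun]⟩
step 19: ⟨C=((λu. 9) 8); E={x↦0}; K=∅⟩
step 20: ⟨C=(λu. 9); E={x↦0}; K=[arg]⟩
step 21: ⟨C=8; E={x↦0}; K=[fun]⟩
step 22: ⟨C=9; E={u↦8, x↦0}; K=∅⟩
→ final value 9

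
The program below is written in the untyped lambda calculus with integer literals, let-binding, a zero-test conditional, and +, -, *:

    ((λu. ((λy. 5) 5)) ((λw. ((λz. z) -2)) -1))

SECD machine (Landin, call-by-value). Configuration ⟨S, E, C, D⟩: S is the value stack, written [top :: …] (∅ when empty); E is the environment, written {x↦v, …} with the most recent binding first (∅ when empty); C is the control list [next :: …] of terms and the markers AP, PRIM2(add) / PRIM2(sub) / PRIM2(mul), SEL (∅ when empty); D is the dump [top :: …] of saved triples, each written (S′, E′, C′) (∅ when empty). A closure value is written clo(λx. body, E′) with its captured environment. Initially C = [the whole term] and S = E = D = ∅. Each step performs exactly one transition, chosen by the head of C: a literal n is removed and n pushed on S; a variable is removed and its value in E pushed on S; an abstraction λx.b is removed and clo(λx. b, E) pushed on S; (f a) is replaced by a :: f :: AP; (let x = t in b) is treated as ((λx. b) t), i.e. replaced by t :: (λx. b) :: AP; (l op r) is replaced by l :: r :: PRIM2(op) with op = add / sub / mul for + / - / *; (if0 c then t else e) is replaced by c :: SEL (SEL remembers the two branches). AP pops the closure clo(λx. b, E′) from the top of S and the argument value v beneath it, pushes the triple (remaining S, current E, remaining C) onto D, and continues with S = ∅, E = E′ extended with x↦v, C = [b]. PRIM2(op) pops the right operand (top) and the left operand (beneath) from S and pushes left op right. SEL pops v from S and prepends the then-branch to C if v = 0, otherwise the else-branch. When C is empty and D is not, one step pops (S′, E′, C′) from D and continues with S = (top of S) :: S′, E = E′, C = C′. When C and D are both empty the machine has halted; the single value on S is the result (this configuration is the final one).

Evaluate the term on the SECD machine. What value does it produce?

Answer: 5

Machine steps:
t=0: <S=∅, E=∅, C=[((λu. ((λy. 5) 5)) ((λw. ((λz. z) -2)) -1))], D=∅>
t=1: <S=∅, E=∅, C=[((λw. ((λz. z) -2)) -1) :: (λu. ((λy. 5) 5)) :: AP], D=∅>
t=2: <S=∅, E=∅, C=[-1 :: (λw. ((λz. z) -2)) :: AP :: (λu. ((λy. 5) 5)) :: AP], D=∅>
t=3: <S=[-1], E=∅, C=[(λw. ((λz. z) -2)) :: AP :: (λu. ((λy. 5) 5)) :: AP], D=∅>
t=4: <S=[clo(λw. ((λz. z) -2), ∅) :: -1], E=∅, C=[AP :: (λu. ((λy. 5) 5)) :: AP], D=∅>
t=5: <S=∅, E={w↦-1}, C=[((λz. z) -2)], D=[(∅, ∅, [(λu. ((λy. 5) 5)) :: AP])]>
t=6: <S=∅, E={w↦-1}, C=[-2 :: (λz. z) :: AP], D=[(∅, ∅, [(λu. ((λy. 5) 5)) :: AP])]>
t=7: <S=[-2], E={w↦-1}, C=[(λz. z) :: AP], D=[(∅, ∅, [(λu. ((λy. 5) 5)) :: AP])]>
t=8: <S=[clo(λz. z, {w↦-1}) :: -2], E={w↦-1}, C=[AP], D=[(∅, ∅, [(λu. ((λy. 5) 5)) :: AP])]>
t=9: <S=∅, E={z↦-2, w↦-1}, C=[z], D=[(∅, {w↦-1}, ∅) :: (∅, ∅, [(λu. ((λy. 5) 5)) :: AP])]>
t=10: <S=[-2], E={z↦-2, w↦-1}, C=∅, D=[(∅, {w↦-1}, ∅) :: (∅, ∅, [(λu. ((λy. 5) 5)) :: AP])]>
t=11: <S=[-2], E={w↦-1}, C=∅, D=[(∅, ∅, [(λu. ((λy. 5) 5)) :: AP])]>
t=12: <S=[-2], E=∅, C=[(λu. ((λy. 5) 5)) :: AP], D=∅>
t=13: <S=[clo(λu. ((λy. 5) 5), ∅) :: -2], E=∅, C=[AP], D=∅>
t=14: <S=∅, E={u↦-2}, C=[((λy. 5) 5)], D=[(∅, ∅, ∅)]>
t=15: <S=∅, E={u↦-2}, C=[5 :: (λy. 5) :: AP], D=[(∅, ∅, ∅)]>
t=16: <S=[5], E={u↦-2}, C=[(λy. 5) :: AP], D=[(∅, ∅, ∅)]>
t=17: <S=[clo(λy. 5, {u↦-2}) :: 5], E={u↦-2}, C=[AP], D=[(∅, ∅, ∅)]>
t=18: <S=∅, E={y↦5, u↦-2}, C=[5], D=[(∅, {u↦-2}, ∅) :: (∅, ∅, ∅)]>
t=19: <S=[5], E={y↦5, u↦-2}, C=∅, D=[(∅, {u↦-2}, ∅) :: (∅, ∅, ∅)]>
t=20: <S=[5], E={u↦-2}, C=∅, D=[(∅, ∅, ∅)]>
t=21: <S=[5], E=∅, C=∅, D=∅>
→ final value 5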